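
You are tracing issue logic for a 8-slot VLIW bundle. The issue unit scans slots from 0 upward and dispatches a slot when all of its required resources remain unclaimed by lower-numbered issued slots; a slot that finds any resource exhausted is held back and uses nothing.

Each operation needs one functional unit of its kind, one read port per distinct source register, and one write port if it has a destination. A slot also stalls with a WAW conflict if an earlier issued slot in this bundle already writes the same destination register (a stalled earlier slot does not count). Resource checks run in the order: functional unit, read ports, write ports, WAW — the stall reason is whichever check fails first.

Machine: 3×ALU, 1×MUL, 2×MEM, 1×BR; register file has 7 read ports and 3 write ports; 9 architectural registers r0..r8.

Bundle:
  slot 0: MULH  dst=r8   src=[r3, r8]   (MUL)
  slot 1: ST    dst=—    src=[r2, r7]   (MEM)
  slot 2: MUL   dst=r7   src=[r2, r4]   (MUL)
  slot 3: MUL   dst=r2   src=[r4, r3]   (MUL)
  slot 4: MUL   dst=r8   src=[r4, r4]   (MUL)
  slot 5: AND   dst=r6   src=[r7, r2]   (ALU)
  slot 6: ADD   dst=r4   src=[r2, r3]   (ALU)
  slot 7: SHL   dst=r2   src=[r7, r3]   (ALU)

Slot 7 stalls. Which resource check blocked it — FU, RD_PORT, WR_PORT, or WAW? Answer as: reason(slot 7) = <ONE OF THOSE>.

reason(slot 7) = RD_PORT

  0. MUL→r8 ⇒ go  {3A/0Mu/2Ld/1B | 5r 2w}
  1. MEM ⇒ go  {3A/0Mu/1Ld/1B | 3r 2w}
  2. MUL→r7 ⇒ no(FU)  {3A/0Mu/1Ld/1B | 3r 2w}
  3. MUL→r2 ⇒ no(FU)  {3A/0Mu/1Ld/1B | 3r 2w}
  4. MUL→r8 ⇒ no(FU)  {3A/0Mu/1Ld/1B | 3r 2w}
  5. ALU→r6 ⇒ go  {2A/0Mu/1Ld/1B | 1r 1w}
  6. ALU→r4 ⇒ no(RD_PORT)  {2A/0Mu/1Ld/1B | 1r 1w}
  7. ALU→r2 ⇒ no(RD_PORT)  {2A/0Mu/1Ld/1B | 1r 1w}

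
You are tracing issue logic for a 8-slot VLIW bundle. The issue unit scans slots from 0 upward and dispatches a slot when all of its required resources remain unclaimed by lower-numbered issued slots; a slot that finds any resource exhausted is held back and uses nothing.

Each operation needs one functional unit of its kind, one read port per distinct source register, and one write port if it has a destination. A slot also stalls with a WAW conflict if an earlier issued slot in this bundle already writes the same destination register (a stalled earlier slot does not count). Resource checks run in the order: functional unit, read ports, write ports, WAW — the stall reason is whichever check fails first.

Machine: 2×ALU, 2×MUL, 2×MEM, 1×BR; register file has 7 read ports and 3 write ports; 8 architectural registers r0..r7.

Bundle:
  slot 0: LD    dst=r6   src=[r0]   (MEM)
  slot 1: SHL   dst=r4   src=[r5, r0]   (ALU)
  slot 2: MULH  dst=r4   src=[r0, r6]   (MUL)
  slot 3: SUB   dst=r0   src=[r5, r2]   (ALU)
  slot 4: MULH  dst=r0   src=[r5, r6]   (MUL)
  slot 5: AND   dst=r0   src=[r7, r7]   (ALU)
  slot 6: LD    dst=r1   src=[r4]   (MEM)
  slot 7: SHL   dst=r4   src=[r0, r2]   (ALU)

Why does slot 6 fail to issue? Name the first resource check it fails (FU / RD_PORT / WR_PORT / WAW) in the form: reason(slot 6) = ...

(0) want 1×MEM +1rd +1wr — yes → AL2|MU2|ME1|BR1|rd6|wr2
(1) want 1×ALU +2rd +1wr — yes → AL1|MU2|ME1|BR1|rd4|wr1
(2) want 1×MUL +2rd +1wr — WAW → AL1|MU2|ME1|BR1|rd4|wr1
(3) want 1×ALU +2rd +1wr — yes → AL0|MU2|ME1|BR1|rd2|wr0
(4) want 1×MUL +2rd +1wr — WR_PORT → AL0|MU2|ME1|BR1|rd2|wr0
(5) want 1×ALU +1rd +1wr — FU → AL0|MU2|ME1|BR1|rd2|wr0
(6) want 1×MEM +1rd +1wr — WR_PORT → AL0|MU2|ME1|BR1|rd2|wr0
(7) want 1×ALU +2rd +1wr — FU → AL0|MU2|ME1|BR1|rd2|wr0

reason(slot 6) = WR_PORT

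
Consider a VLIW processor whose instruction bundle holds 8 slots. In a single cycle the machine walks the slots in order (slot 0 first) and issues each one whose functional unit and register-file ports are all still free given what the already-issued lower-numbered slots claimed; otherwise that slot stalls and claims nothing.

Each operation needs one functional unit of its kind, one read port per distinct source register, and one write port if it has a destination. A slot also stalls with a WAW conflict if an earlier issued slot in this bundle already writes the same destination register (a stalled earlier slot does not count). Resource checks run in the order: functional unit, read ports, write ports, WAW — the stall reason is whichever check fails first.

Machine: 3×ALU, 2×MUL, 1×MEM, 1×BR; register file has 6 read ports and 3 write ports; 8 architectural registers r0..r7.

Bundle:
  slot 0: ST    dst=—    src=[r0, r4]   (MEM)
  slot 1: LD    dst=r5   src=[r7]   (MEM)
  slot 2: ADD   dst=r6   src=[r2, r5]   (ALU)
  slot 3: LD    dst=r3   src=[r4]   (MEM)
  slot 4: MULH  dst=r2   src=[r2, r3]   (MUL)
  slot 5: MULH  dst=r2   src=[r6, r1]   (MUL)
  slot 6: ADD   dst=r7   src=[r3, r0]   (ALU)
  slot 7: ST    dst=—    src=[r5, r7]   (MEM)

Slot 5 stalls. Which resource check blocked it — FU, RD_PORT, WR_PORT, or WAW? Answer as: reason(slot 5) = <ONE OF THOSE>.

[0] MEM needs rd=2 wr=0: ok; after: ALU=3 MUL=2 MEM=0 BR=1, R=4, W=3
[1] MEM needs rd=1 wr=1: FU; after: ALU=3 MUL=2 MEM=0 BR=1, R=4, W=3
[2] ALU needs rd=2 wr=1: ok; after: ALU=2 MUL=2 MEM=0 BR=1, R=2, W=2
[3] MEM needs rd=1 wr=1: FU; after: ALU=2 MUL=2 MEM=0 BR=1, R=2, W=2
[4] MUL needs rd=2 wr=1: ok; after: ALU=2 MUL=1 MEM=0 BR=1, R=0, W=1
[5] MUL needs rd=2 wr=1: RD_PORT; after: ALU=2 MUL=1 MEM=0 BR=1, R=0, W=1
[6] ALU needs rd=2 wr=1: RD_PORT; after: ALU=2 MUL=1 MEM=0 BR=1, R=0, W=1
[7] MEM needs rd=2 wr=0: FU; after: ALU=2 MUL=1 MEM=0 BR=1, R=0, W=1

reason(slot 5) = RD_PORT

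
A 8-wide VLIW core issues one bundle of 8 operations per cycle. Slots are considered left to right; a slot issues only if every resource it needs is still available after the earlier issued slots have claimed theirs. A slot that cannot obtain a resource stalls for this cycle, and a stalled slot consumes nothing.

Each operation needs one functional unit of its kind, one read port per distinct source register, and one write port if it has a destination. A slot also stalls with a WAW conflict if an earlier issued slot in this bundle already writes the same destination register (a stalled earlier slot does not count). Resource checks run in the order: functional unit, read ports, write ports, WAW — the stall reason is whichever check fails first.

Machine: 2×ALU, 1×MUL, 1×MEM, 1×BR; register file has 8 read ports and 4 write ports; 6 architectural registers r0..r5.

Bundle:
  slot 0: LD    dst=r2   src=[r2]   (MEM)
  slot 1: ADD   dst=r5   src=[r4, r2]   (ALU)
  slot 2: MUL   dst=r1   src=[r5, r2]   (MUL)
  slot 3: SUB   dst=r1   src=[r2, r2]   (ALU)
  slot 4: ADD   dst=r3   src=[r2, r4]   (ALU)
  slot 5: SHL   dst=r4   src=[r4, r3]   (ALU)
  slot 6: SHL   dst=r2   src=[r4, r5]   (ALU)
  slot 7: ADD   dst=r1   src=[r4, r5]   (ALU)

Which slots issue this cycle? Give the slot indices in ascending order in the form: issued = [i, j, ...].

issued = [0, 1, 2, 4]

[0] MEM needs rd=1 wr=1: ok; after: ALU=2 MUL=1 MEM=0 BR=1, R=7, W=3
[1] ALU needs rd=2 wr=1: ok; after: ALU=1 MUL=1 MEM=0 BR=1, R=5, W=2
[2] MUL needs rd=2 wr=1: ok; after: ALU=1 MUL=0 MEM=0 BR=1, R=3, W=1
[3] ALU needs rd=1 wr=1: WAW; after: ALU=1 MUL=0 MEM=0 BR=1, R=3, W=1
[4] ALU needs rd=2 wr=1: ok; after: ALU=0 MUL=0 MEM=0 BR=1, R=1, W=0
[5] ALU needs rd=2 wr=1: FU; after: ALU=0 MUL=0 MEM=0 BR=1, R=1, W=0
[6] ALU needs rd=2 wr=1: FU; after: ALU=0 MUL=0 MEM=0 BR=1, R=1, W=0
[7] ALU needs rd=2 wr=1: FU; after: ALU=0 MUL=0 MEM=0 BR=1, R=1, W=0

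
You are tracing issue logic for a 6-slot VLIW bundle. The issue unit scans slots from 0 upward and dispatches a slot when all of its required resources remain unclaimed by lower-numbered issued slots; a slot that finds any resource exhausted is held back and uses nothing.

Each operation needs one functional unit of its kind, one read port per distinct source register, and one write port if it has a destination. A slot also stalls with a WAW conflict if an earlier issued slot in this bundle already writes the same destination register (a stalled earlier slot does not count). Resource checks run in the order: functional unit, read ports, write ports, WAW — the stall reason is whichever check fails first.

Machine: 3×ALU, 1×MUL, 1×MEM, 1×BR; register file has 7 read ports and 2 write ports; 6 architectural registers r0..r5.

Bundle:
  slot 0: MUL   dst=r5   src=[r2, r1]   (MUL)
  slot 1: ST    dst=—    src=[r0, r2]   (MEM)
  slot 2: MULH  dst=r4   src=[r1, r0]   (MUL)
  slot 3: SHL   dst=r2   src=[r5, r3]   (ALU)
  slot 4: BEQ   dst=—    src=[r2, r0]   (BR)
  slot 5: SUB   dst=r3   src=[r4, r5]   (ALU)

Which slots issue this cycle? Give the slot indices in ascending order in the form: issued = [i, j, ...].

  0. MUL→r5 ⇒ go  {3A/0Mu/1Ld/1B | 5r 1w}
  1. MEM ⇒ go  {3A/0Mu/0Ld/1B | 3r 1w}
  2. MUL→r4 ⇒ no(FU)  {3A/0Mu/0Ld/1B | 3r 1w}
  3. ALU→r2 ⇒ go  {2A/0Mu/0Ld/1B | 1r 0w}
  4. BR ⇒ no(RD_PORT)  {2A/0Mu/0Ld/1B | 1r 0w}
  5. ALU→r3 ⇒ no(RD_PORT)  {2A/0Mu/0Ld/1B | 1r 0w}

issued = [0, 1, 3]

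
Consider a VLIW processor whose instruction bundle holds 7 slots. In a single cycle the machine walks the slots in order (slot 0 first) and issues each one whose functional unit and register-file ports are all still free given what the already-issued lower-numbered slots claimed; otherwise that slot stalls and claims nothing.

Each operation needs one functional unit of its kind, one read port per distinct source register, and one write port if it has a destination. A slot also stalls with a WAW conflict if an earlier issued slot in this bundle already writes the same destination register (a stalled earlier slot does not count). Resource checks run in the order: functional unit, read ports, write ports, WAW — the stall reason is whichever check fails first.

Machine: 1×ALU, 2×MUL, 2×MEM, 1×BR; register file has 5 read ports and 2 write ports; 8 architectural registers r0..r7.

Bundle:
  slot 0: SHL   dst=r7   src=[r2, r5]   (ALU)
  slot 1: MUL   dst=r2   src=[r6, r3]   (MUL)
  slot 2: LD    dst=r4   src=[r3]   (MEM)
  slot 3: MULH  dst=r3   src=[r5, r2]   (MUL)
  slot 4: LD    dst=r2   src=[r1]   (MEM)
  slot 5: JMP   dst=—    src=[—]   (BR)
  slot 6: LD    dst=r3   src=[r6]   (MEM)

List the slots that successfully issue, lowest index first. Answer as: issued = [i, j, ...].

issued = [0, 1, 5]

  0. ALU→r7 ⇒ go  {0A/2Mu/2Ld/1B | 3r 1w}
  1. MUL→r2 ⇒ go  {0A/1Mu/2Ld/1B | 1r 0w}
  2. MEM→r4 ⇒ no(WR_PORT)  {0A/1Mu/2Ld/1B | 1r 0w}
  3. MUL→r3 ⇒ no(RD_PORT)  {0A/1Mu/2Ld/1B | 1r 0w}
  4. MEM→r2 ⇒ no(WR_PORT)  {0A/1Mu/2Ld/1B | 1r 0w}
  5. BR ⇒ go  {0A/1Mu/2Ld/0B | 1r 0w}
  6. MEM→r3 ⇒ no(WR_PORT)  {0A/1Mu/2Ld/0B | 1r 0w}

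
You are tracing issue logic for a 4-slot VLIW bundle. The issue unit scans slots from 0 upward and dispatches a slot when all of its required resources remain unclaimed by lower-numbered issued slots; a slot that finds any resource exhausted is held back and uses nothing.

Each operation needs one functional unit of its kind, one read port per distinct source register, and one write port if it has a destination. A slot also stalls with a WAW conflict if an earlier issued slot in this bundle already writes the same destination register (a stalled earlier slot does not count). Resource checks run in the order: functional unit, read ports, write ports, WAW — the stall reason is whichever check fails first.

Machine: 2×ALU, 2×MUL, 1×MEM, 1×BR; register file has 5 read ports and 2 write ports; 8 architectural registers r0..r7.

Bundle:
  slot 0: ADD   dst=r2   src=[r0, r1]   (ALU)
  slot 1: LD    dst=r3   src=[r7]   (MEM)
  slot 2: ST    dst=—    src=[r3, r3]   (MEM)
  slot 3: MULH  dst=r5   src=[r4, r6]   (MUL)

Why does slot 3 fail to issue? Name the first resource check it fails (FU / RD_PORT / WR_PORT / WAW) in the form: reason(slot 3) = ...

  0. ALU→r2 ⇒ go  {1A/2Mu/1Ld/1B | 3r 1w}
  1. MEM→r3 ⇒ go  {1A/2Mu/0Ld/1B | 2r 0w}
  2. MEM ⇒ no(FU)  {1A/2Mu/0Ld/1B | 2r 0w}
  3. MUL→r5 ⇒ no(WR_PORT)  {1A/2Mu/0Ld/1B | 2r 0w}

reason(slot 3) = WR_PORT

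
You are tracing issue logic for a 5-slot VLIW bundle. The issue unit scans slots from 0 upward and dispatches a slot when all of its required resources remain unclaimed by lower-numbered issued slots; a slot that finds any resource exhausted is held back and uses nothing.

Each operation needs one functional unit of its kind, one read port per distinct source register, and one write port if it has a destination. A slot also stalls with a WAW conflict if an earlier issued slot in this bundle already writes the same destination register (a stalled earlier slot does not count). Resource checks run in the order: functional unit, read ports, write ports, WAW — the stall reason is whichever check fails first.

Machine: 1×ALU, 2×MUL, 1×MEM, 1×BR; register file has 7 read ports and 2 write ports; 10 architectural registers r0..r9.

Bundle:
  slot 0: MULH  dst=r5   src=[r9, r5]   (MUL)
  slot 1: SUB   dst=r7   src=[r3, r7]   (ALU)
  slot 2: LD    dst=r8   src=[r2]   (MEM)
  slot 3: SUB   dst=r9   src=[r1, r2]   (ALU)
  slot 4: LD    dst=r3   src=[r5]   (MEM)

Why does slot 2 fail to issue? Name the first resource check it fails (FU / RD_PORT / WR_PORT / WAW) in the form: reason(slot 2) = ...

reason(slot 2) = WR_PORT

(0) want 1×MUL +2rd +1wr — yes → AL1|MU1|ME1|BR1|rd5|wr1
(1) want 1×ALU +2rd +1wr — yes → AL0|MU1|ME1|BR1|rd3|wr0
(2) want 1×MEM +1rd +1wr — WR_PORT → AL0|MU1|ME1|BR1|rd3|wr0
(3) want 1×ALU +2rd +1wr — FU → AL0|MU1|ME1|BR1|rd3|wr0
(4) want 1×MEM +1rd +1wr — WR_PORT → AL0|MU1|ME1|BR1|rd3|wr0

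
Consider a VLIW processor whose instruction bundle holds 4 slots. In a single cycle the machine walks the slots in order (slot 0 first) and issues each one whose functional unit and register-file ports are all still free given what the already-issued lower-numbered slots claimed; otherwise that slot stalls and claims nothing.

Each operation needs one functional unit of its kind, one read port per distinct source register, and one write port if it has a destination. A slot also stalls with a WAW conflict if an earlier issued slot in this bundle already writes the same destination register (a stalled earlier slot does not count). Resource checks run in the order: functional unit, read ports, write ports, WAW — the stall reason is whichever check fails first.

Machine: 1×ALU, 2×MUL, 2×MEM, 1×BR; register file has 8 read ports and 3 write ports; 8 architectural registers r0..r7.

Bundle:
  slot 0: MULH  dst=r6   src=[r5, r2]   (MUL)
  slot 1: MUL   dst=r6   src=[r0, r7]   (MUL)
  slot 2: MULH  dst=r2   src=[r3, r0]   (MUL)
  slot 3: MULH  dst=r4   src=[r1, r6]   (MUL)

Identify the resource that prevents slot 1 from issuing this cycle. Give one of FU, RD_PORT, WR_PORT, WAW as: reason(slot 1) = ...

slot 0 (MUL): ISSUE — free A1,Mu1,Ld2,B1 rp6 wp2
slot 1 (MUL): stall WAW — free A1,Mu1,Ld2,B1 rp6 wp2
slot 2 (MUL): ISSUE — free A1,Mu0,Ld2,B1 rp4 wp1
slot 3 (MUL): stall FU — free A1,Mu0,Ld2,B1 rp4 wp1

reason(slot 1) = WAW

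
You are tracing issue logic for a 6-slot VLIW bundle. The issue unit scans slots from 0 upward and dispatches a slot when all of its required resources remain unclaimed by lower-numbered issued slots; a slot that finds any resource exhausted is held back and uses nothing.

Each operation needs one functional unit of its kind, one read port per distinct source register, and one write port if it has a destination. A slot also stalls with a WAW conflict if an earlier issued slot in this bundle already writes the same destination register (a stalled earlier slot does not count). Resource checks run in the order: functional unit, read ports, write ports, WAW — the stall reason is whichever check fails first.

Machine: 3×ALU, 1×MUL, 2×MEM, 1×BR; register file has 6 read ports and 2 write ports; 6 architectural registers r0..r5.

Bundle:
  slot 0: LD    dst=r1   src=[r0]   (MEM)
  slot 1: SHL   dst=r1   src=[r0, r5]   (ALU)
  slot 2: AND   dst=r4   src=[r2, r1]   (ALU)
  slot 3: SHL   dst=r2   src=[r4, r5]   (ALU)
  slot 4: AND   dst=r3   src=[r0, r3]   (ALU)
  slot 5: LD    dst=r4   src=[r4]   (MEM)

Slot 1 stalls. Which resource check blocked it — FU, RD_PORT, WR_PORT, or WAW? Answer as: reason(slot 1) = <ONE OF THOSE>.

reason(slot 1) = WAW

  0. MEM→r1 ⇒ go  {3A/1Mu/1Ld/1B | 5r 1w}
  1. ALU→r1 ⇒ no(WAW)  {3A/1Mu/1Ld/1B | 5r 1w}
  2. ALU→r4 ⇒ go  {2A/1Mu/1Ld/1B | 3r 0w}
  3. ALU→r2 ⇒ no(WR_PORT)  {2A/1Mu/1Ld/1B | 3r 0w}
  4. ALU→r3 ⇒ no(WR_PORT)  {2A/1Mu/1Ld/1B | 3r 0w}
  5. MEM→r4 ⇒ no(WR_PORT)  {2A/1Mu/1Ld/1B | 3r 0w}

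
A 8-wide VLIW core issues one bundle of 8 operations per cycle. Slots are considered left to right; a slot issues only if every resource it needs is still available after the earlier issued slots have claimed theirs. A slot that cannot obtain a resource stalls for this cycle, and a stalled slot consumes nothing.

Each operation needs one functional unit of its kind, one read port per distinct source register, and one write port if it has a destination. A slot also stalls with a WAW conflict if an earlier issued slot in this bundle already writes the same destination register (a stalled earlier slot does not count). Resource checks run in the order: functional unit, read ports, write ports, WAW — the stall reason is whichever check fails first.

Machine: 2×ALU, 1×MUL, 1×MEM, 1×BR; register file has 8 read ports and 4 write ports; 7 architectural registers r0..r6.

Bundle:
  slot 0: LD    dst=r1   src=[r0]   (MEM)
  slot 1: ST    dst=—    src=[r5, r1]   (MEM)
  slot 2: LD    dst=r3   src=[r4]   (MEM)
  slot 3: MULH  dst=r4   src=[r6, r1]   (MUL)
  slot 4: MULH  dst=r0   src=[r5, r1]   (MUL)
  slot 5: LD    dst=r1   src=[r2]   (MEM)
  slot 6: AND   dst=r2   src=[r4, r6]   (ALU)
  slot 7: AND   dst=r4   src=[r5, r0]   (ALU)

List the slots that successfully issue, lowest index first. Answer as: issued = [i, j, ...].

issued = [0, 3, 6]

[0] MEM needs rd=1 wr=1: ok; after: ALU=2 MUL=1 MEM=0 BR=1, R=7, W=3
[1] MEM needs rd=2 wr=0: FU; after: ALU=2 MUL=1 MEM=0 BR=1, R=7, W=3
[2] MEM needs rd=1 wr=1: FU; after: ALU=2 MUL=1 MEM=0 BR=1, R=7, W=3
[3] MUL needs rd=2 wr=1: ok; after: ALU=2 MUL=0 MEM=0 BR=1, R=5, W=2
[4] MUL needs rd=2 wr=1: FU; after: ALU=2 MUL=0 MEM=0 BR=1, R=5, W=2
[5] MEM needs rd=1 wr=1: FU; after: ALU=2 MUL=0 MEM=0 BR=1, R=5, W=2
[6] ALU needs rd=2 wr=1: ok; after: ALU=1 MUL=0 MEM=0 BR=1, R=3, W=1
[7] ALU needs rd=2 wr=1: WAW; after: ALU=1 MUL=0 MEM=0 BR=1, R=3, W=1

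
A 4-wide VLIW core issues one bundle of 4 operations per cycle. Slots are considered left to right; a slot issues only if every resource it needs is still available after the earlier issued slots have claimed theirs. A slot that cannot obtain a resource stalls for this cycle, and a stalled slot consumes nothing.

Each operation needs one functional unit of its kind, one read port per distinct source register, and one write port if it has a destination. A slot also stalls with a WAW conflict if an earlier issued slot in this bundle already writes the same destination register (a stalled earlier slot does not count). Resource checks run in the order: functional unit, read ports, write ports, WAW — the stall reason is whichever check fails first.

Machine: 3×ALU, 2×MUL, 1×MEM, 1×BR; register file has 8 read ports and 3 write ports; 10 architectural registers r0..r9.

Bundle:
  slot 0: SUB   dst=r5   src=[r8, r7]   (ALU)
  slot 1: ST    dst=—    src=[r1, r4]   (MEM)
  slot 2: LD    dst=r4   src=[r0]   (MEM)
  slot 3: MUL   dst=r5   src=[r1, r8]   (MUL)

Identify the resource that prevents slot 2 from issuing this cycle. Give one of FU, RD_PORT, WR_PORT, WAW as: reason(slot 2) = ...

reason(slot 2) = FU

[0] ALU needs rd=2 wr=1: ok; after: ALU=2 MUL=2 MEM=1 BR=1, R=6, W=2
[1] MEM needs rd=2 wr=0: ok; after: ALU=2 MUL=2 MEM=0 BR=1, R=4, W=2
[2] MEM needs rd=1 wr=1: FU; after: ALU=2 MUL=2 MEM=0 BR=1, R=4, W=2
[3] MUL needs rd=2 wr=1: WAW; after: ALU=2 MUL=2 MEM=0 BR=1, R=4, W=2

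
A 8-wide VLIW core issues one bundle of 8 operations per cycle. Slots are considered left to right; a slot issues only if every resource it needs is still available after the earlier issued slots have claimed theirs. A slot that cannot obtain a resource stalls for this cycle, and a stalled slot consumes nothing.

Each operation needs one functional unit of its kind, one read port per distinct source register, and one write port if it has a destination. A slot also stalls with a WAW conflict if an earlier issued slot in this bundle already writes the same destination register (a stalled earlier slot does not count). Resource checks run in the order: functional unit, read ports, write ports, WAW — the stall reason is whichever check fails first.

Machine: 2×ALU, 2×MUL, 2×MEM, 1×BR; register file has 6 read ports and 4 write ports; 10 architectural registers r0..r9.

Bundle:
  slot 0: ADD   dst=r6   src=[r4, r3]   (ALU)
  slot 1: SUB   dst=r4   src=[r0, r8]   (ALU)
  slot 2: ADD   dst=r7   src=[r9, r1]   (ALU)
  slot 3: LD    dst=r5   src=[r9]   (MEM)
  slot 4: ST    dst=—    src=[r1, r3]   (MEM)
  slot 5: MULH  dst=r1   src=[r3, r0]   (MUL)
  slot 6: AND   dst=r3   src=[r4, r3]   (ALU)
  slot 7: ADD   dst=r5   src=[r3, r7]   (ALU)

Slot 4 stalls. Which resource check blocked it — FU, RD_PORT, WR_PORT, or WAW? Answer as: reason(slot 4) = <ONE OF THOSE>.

#0 ALU src=r4,r3 dispatched  <A:1 Mu:2 Ld:2 B:1 rd:4 wr:3>
#1 ALU src=r0,r8 dispatched  <A:0 Mu:2 Ld:2 B:1 rd:2 wr:2>
#2 ALU src=r9,r1 held:FU  <A:0 Mu:2 Ld:2 B:1 rd:2 wr:2>
#3 MEM src=r9 dispatched  <A:0 Mu:2 Ld:1 B:1 rd:1 wr:1>
#4 MEM src=r1,r3 held:RD_PORT  <A:0 Mu:2 Ld:1 B:1 rd:1 wr:1>
#5 MUL src=r3,r0 held:RD_PORT  <A:0 Mu:2 Ld:1 B:1 rd:1 wr:1>
#6 ALU src=r4,r3 held:FU  <A:0 Mu:2 Ld:1 B:1 rd:1 wr:1>
#7 ALU src=r3,r7 held:FU  <A:0 Mu:2 Ld:1 B:1 rd:1 wr:1>

reason(slot 4) = RD_PORT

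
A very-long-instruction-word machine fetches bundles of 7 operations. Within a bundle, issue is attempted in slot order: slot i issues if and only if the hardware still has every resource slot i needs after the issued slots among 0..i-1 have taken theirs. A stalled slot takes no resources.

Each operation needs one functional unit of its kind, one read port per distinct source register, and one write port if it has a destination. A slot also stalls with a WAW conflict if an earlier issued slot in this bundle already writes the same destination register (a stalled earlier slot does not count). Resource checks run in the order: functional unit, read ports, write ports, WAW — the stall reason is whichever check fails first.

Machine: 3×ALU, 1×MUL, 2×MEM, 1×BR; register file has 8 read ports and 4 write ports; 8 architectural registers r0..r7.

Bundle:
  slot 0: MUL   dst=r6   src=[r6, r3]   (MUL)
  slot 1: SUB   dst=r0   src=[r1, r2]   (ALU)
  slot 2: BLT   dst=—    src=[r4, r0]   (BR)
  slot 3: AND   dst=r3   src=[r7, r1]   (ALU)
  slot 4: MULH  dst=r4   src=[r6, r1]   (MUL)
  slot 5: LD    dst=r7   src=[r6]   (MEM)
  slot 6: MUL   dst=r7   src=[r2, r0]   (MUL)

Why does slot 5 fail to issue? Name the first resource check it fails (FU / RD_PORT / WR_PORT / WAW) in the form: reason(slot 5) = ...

  0. MUL→r6 ⇒ go  {3A/0Mu/2Ld/1B | 6r 3w}
  1. ALU→r0 ⇒ go  {2A/0Mu/2Ld/1B | 4r 2w}
  2. BR ⇒ go  {2A/0Mu/2Ld/0B | 2r 2w}
  3. ALU→r3 ⇒ go  {1A/0Mu/2Ld/0B | 0r 1w}
  4. MUL→r4 ⇒ no(FU)  {1A/0Mu/2Ld/0B | 0r 1w}
  5. MEM→r7 ⇒ no(RD_PORT)  {1A/0Mu/2Ld/0B | 0r 1w}
  6. MUL→r7 ⇒ no(FU)  {1A/0Mu/2Ld/0B | 0r 1w}

reason(slot 5) = RD_PORT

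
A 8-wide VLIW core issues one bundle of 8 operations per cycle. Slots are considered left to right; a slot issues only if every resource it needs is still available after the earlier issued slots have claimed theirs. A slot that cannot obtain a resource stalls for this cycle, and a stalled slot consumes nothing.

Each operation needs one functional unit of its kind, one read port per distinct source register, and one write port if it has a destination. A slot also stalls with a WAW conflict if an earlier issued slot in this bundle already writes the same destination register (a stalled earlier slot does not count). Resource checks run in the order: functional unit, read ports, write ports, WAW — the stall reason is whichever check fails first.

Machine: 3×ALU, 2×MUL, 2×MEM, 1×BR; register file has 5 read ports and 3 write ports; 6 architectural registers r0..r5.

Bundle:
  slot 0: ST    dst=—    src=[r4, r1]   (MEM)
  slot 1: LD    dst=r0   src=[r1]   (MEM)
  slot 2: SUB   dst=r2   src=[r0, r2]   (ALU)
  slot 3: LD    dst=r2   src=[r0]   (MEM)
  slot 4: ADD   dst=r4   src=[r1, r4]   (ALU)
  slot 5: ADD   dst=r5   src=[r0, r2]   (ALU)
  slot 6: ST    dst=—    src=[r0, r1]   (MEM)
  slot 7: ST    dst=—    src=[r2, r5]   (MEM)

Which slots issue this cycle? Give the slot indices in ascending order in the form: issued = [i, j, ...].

#0 MEM src=r4,r1 dispatched  <A:3 Mu:2 Ld:1 B:1 rd:3 wr:3>
#1 MEM src=r1 dispatched  <A:3 Mu:2 Ld:0 B:1 rd:2 wr:2>
#2 ALU src=r0,r2 dispatched  <A:2 Mu:2 Ld:0 B:1 rd:0 wr:1>
#3 MEM src=r0 held:FU  <A:2 Mu:2 Ld:0 B:1 rd:0 wr:1>
#4 ALU src=r1,r4 held:RD_PORT  <A:2 Mu:2 Ld:0 B:1 rd:0 wr:1>
#5 ALU src=r0,r2 held:RD_PORT  <A:2 Mu:2 Ld:0 B:1 rd:0 wr:1>
#6 MEM src=r0,r1 held:FU  <A:2 Mu:2 Ld:0 B:1 rd:0 wr:1>
#7 MEM src=r2,r5 held:FU  <A:2 Mu:2 Ld:0 B:1 rd:0 wr:1>

issued = [0, 1, 2]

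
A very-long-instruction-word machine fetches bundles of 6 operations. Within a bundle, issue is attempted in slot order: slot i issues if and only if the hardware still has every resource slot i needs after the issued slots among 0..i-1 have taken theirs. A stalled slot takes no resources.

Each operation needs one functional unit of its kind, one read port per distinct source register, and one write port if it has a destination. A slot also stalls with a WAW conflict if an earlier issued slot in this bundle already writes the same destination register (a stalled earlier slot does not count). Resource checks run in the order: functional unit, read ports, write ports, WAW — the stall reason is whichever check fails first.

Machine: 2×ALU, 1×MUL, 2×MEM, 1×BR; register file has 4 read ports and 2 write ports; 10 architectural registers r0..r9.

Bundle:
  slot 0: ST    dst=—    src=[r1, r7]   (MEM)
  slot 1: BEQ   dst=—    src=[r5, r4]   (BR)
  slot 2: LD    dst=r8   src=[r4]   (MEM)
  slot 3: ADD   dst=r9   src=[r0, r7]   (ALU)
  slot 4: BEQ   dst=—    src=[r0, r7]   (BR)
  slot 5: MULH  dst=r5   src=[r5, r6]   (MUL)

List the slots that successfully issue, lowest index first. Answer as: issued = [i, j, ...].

issued = [0, 1]

(0) want 1×MEM +2rd +0wr — yes → AL2|MU1|ME1|BR1|rd2|wr2
(1) want 1×BR +2rd +0wr — yes → AL2|MU1|ME1|BR0|rd0|wr2
(2) want 1×MEM +1rd +1wr — RD_PORT → AL2|MU1|ME1|BR0|rd0|wr2
(3) want 1×ALU +2rd +1wr — RD_PORT → AL2|MU1|ME1|BR0|rd0|wr2
(4) want 1×BR +2rd +0wr — FU → AL2|MU1|ME1|BR0|rd0|wr2
(5) want 1×MUL +2rd +1wr — RD_PORT → AL2|MU1|ME1|BR0|rd0|wr2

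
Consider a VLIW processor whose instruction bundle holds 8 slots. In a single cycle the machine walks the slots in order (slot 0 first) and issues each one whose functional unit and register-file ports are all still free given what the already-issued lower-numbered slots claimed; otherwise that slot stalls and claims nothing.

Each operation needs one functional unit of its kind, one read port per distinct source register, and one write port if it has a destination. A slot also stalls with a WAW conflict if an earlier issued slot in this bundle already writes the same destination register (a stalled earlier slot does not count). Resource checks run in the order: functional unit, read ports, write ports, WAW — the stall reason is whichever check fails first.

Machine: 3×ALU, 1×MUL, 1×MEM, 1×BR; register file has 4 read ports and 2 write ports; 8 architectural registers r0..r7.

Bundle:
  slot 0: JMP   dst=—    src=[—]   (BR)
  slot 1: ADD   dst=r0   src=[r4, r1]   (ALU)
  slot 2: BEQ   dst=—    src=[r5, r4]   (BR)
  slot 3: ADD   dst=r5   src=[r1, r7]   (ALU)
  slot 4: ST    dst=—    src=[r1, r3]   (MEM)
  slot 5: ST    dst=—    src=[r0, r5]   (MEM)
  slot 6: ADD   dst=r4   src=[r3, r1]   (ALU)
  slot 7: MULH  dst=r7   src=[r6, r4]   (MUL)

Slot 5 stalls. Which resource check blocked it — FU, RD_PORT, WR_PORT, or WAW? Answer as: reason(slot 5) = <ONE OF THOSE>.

reason(slot 5) = RD_PORT

(0) want 1×BR +0rd +0wr — yes → AL3|MU1|ME1|BR0|rd4|wr2
(1) want 1×ALU +2rd +1wr — yes → AL2|MU1|ME1|BR0|rd2|wr1
(2) want 1×BR +2rd +0wr — FU → AL2|MU1|ME1|BR0|rd2|wr1
(3) want 1×ALU +2rd +1wr — yes → AL1|MU1|ME1|BR0|rd0|wr0
(4) want 1×MEM +2rd +0wr — RD_PORT → AL1|MU1|ME1|BR0|rd0|wr0
(5) want 1×MEM +2rd +0wr — RD_PORT → AL1|MU1|ME1|BR0|rd0|wr0
(6) want 1×ALU +2rd +1wr — RD_PORT → AL1|MU1|ME1|BR0|rd0|wr0
(7) want 1×MUL +2rd +1wr — RD_PORT → AL1|MU1|ME1|BR0|rd0|wr0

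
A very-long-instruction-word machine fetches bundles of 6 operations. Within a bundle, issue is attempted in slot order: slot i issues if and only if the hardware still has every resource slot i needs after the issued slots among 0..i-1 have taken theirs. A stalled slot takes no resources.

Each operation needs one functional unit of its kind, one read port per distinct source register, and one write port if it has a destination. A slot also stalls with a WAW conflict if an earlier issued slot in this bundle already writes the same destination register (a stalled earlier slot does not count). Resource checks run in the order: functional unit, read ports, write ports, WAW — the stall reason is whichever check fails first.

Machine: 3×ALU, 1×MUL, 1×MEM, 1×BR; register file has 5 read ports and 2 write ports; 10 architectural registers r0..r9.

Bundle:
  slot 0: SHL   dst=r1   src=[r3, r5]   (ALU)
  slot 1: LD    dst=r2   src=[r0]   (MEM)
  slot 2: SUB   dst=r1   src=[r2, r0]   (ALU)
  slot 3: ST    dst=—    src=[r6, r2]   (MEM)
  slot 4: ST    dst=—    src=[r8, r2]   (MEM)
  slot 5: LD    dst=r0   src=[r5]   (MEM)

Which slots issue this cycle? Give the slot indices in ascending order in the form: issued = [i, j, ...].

issued = [0, 1]

  0. ALU→r1 ⇒ go  {2A/1Mu/1Ld/1B | 3r 1w}
  1. MEM→r2 ⇒ go  {2A/1Mu/0Ld/1B | 2r 0w}
  2. ALU→r1 ⇒ no(WR_PORT)  {2A/1Mu/0Ld/1B | 2r 0w}
  3. MEM ⇒ no(FU)  {2A/1Mu/0Ld/1B | 2r 0w}
  4. MEM ⇒ no(FU)  {2A/1Mu/0Ld/1B | 2r 0w}
  5. MEM→r0 ⇒ no(FU)  {2A/1Mu/0Ld/1B | 2r 0w}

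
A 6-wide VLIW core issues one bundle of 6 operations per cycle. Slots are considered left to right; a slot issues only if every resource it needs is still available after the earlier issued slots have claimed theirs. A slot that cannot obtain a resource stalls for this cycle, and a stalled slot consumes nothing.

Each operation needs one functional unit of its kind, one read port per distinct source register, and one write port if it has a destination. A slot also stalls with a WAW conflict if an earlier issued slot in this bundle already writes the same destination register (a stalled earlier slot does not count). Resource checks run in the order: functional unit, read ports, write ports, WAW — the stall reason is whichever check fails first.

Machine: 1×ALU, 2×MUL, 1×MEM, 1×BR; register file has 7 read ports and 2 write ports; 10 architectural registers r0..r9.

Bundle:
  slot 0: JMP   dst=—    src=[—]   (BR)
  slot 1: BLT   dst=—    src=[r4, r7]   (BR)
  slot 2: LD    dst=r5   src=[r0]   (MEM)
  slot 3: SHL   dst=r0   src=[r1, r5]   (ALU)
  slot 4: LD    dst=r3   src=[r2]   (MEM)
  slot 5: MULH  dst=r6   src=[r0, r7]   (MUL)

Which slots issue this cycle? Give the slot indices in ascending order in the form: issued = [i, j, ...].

  0. BR ⇒ go  {1A/2Mu/1Ld/0B | 7r 2w}
  1. BR ⇒ no(FU)  {1A/2Mu/1Ld/0B | 7r 2w}
  2. MEM→r5 ⇒ go  {1A/2Mu/0Ld/0B | 6r 1w}
  3. ALU→r0 ⇒ go  {0A/2Mu/0Ld/0B | 4r 0w}
  4. MEM→r3 ⇒ no(FU)  {0A/2Mu/0Ld/0B | 4r 0w}
  5. MUL→r6 ⇒ no(WR_PORT)  {0A/2Mu/0Ld/0B | 4r 0w}

issued = [0, 2, 3]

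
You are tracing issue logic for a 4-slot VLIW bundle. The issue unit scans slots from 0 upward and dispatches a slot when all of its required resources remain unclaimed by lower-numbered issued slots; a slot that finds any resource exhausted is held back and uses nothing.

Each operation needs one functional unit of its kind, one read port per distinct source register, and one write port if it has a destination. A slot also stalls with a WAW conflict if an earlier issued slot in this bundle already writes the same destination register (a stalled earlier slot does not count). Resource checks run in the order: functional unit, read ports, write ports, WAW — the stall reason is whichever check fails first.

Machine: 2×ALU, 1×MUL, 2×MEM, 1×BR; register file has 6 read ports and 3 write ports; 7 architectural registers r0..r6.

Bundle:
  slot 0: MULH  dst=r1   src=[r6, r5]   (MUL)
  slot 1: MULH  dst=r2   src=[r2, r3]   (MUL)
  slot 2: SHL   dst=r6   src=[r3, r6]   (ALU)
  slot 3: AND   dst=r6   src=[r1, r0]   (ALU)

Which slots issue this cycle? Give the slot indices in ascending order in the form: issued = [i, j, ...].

issued = [0, 2]

slot 0 (MUL): ISSUE — free A2,Mu0,Ld2,B1 rp4 wp2
slot 1 (MUL): stall FU — free A2,Mu0,Ld2,B1 rp4 wp2
slot 2 (ALU): ISSUE — free A1,Mu0,Ld2,B1 rp2 wp1
slot 3 (ALU): stall WAW — free A1,Mu0,Ld2,B1 rp2 wp1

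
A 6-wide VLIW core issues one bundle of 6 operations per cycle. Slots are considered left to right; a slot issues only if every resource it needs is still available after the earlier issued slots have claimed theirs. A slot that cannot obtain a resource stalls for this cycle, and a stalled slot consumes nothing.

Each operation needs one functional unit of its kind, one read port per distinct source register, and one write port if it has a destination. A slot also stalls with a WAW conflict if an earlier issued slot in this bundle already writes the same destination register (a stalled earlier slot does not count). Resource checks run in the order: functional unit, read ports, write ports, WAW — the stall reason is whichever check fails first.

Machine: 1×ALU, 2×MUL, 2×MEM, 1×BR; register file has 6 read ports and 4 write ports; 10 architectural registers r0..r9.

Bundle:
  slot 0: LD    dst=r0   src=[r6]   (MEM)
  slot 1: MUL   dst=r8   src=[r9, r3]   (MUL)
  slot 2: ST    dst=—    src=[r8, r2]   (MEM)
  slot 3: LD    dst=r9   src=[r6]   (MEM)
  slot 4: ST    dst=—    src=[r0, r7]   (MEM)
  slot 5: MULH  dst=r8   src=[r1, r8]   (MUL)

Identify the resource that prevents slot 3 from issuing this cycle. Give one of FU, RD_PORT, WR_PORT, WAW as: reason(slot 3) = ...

(0) want 1×MEM +1rd +1wr — yes → AL1|MU2|ME1|BR1|rd5|wr3
(1) want 1×MUL +2rd +1wr — yes → AL1|MU1|ME1|BR1|rd3|wr2
(2) want 1×MEM +2rd +0wr — yes → AL1|MU1|ME0|BR1|rd1|wr2
(3) want 1×MEM +1rd +1wr — FU → AL1|MU1|ME0|BR1|rd1|wr2
(4) want 1×MEM +2rd +0wr — FU → AL1|MU1|ME0|BR1|rd1|wr2
(5) want 1×MUL +2rd +1wr — RD_PORT → AL1|MU1|ME0|BR1|rd1|wr2

reason(slot 3) = FU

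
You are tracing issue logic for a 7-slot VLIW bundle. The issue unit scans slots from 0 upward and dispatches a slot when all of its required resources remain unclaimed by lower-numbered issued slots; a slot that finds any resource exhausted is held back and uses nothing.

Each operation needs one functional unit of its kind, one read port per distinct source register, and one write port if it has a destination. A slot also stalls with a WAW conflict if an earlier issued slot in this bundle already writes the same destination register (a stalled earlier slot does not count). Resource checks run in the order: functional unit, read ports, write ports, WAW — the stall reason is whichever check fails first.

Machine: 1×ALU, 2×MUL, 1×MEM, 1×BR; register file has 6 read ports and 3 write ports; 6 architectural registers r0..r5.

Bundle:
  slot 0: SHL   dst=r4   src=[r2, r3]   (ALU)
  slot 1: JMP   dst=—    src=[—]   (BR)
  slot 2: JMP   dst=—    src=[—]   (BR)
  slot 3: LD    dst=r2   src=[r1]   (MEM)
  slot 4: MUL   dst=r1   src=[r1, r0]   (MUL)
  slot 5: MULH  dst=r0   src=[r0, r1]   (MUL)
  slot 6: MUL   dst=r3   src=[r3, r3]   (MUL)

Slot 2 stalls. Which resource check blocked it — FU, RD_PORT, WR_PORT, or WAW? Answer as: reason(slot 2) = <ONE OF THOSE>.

reason(slot 2) = FU

(0) want 1×ALU +2rd +1wr — yes → AL0|MU2|ME1|BR1|rd4|wr2
(1) want 1×BR +0rd +0wr — yes → AL0|MU2|ME1|BR0|rd4|wr2
(2) want 1×BR +0rd +0wr — FU → AL0|MU2|ME1|BR0|rd4|wr2
(3) want 1×MEM +1rd +1wr — yes → AL0|MU2|ME0|BR0|rd3|wr1
(4) want 1×MUL +2rd +1wr — yes → AL0|MU1|ME0|BR0|rd1|wr0
(5) want 1×MUL +2rd +1wr — RD_PORT → AL0|MU1|ME0|BR0|rd1|wr0
(6) want 1×MUL +1rd +1wr — WR_PORT → AL0|MU1|ME0|BR0|rd1|wr0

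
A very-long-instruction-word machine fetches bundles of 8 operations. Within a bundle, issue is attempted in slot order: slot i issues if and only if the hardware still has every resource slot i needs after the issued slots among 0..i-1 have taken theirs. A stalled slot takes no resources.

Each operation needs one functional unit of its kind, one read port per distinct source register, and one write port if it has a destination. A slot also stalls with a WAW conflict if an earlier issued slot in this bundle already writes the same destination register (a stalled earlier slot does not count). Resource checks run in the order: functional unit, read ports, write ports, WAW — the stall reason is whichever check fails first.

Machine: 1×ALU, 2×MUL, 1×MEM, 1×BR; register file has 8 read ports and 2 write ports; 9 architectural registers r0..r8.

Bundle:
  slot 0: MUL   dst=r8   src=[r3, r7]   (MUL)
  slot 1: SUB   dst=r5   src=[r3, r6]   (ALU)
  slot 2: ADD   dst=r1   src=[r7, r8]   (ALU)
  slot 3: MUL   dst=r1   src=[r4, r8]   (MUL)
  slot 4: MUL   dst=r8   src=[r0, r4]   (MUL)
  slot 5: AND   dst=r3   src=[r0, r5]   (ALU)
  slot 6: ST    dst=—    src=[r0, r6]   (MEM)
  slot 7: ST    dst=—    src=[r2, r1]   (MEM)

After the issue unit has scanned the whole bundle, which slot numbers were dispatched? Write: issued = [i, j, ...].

issued = [0, 1, 6]

slot 0 (MUL): ISSUE — free A1,Mu1,Ld1,B1 rp6 wp1
slot 1 (ALU): ISSUE — free A0,Mu1,Ld1,B1 rp4 wp0
slot 2 (ALU): stall FU — free A0,Mu1,Ld1,B1 rp4 wp0
slot 3 (MUL): stall WR_PORT — free A0,Mu1,Ld1,B1 rp4 wp0
slot 4 (MUL): stall WR_PORT — free A0,Mu1,Ld1,B1 rp4 wp0
slot 5 (ALU): stall FU — free A0,Mu1,Ld1,B1 rp4 wp0
slot 6 (MEM): ISSUE — free A0,Mu1,Ld0,B1 rp2 wp0
slot 7 (MEM): stall FU — free A0,Mu1,Ld0,B1 rp2 wp0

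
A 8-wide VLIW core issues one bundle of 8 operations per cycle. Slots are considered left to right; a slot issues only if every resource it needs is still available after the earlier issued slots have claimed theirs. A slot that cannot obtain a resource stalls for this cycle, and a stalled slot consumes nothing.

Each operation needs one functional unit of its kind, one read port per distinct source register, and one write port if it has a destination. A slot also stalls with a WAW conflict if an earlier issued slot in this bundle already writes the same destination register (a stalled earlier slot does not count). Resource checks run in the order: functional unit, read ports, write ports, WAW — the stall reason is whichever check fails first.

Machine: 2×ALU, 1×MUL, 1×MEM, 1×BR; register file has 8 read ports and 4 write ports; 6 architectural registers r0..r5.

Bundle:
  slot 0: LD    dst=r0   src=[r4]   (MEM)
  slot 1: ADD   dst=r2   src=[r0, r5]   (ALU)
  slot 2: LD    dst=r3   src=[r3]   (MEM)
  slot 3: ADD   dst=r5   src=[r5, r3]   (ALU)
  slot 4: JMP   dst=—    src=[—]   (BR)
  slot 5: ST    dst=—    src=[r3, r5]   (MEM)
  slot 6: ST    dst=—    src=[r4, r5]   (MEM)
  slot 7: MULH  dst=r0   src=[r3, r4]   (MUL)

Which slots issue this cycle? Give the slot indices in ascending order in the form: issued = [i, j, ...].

[0] MEM needs rd=1 wr=1: ok; after: ALU=2 MUL=1 MEM=0 BR=1, R=7, W=3
[1] ALU needs rd=2 wr=1: ok; after: ALU=1 MUL=1 MEM=0 BR=1, R=5, W=2
[2] MEM needs rd=1 wr=1: FU; after: ALU=1 MUL=1 MEM=0 BR=1, R=5, W=2
[3] ALU needs rd=2 wr=1: ok; after: ALU=0 MUL=1 MEM=0 BR=1, R=3, W=1
[4] BR needs rd=0 wr=0: ok; after: ALU=0 MUL=1 MEM=0 BR=0, R=3, W=1
[5] MEM needs rd=2 wr=0: FU; after: ALU=0 MUL=1 MEM=0 BR=0, R=3, W=1
[6] MEM needs rd=2 wr=0: FU; after: ALU=0 MUL=1 MEM=0 BR=0, R=3, W=1
[7] MUL needs rd=2 wr=1: WAW; after: ALU=0 MUL=1 MEM=0 BR=0, R=3, W=1

issued = [0, 1, 3, 4]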